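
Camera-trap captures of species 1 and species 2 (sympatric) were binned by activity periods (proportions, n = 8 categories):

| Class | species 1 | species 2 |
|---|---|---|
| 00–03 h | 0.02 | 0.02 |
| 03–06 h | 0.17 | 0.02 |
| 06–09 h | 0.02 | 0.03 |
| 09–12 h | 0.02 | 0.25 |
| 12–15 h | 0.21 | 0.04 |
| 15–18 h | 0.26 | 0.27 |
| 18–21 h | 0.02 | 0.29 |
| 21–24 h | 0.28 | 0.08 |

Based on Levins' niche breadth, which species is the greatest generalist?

species 1

Σp_1ᵢ² = 0.02² + 0.17² + 0.02² + 0.02² + 0.21² + 0.26² + 0.02² + 0.28² = 0.0004 + 0.0289 + 0.0004 + 0.0004 + 0.0441 + 0.0676 + 0.0004 + 0.0784 = 0.2206
B_1 = 1 / 0.2206 = 4.5331
Σp_2ᵢ² = 0.02² + 0.02² + 0.03² + 0.25² + 0.04² + 0.27² + 0.29² + 0.08² = 0.0004 + 0.0004 + 0.0009 + 0.0625 + 0.0016 + 0.0729 + 0.0841 + 0.0064 = 0.2292
B_2 = 1 / 0.2292 = 4.3630
Highest B → broadest niche (most generalist): species 1 (B = 4.53).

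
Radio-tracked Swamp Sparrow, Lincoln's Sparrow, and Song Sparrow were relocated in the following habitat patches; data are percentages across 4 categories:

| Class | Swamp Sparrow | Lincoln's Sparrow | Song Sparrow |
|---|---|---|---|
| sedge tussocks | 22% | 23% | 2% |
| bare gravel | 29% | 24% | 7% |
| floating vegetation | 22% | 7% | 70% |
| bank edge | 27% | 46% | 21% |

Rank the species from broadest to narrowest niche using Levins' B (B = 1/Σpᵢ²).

Convert percentages to proportions (divide by 100).
Σp_Swamᵢ² = 0.22² + 0.29² + 0.22² + 0.27² = 0.0484 + 0.0841 + 0.0484 + 0.0729 = 0.2538
B_Swam = 1 / 0.2538 = 3.9401
Σp_Lincᵢ² = 0.23² + 0.24² + 0.07² + 0.46² = 0.0529 + 0.0576 + 0.0049 + 0.2116 = 0.3270
B_Linc = 1 / 0.3270 = 3.0581
Σp_Songᵢ² = 0.02² + 0.07² + 0.70² + 0.21² = 0.0004 + 0.0049 + 0.4900 + 0.0441 = 0.5394
B_Song = 1 / 0.5394 = 1.8539
Ranking by B (broadest → narrowest): Swamp Sparrow (3.94) > Lincoln's Sparrow (3.06) > Song Sparrow (1.85)

Swamp Sparrow > Lincoln's Sparrow > Song Sparrow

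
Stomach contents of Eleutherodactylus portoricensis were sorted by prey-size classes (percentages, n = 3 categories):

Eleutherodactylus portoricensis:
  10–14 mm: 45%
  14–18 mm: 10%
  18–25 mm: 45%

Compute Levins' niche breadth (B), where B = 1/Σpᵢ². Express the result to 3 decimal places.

2.410

Convert percentages to proportions (divide by 100).
Σpᵢ² = 0.45² + 0.10² + 0.45² = 0.2025 + 0.0100 + 0.2025 = 0.4150
B = 1 / 0.4150 = 2.40964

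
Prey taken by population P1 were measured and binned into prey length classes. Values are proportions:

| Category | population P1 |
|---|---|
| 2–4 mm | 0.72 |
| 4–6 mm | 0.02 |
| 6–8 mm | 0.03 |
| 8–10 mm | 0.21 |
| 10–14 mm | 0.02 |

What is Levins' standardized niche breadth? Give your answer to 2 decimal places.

0.19

Σpᵢ² = 0.72² + 0.02² + 0.03² + 0.21² + 0.02² = 0.5184 + 0.0004 + 0.0009 + 0.0441 + 0.0004 = 0.5642
B = 1 / 0.5642 = 1.7724
Bₛ = (B − 1)/(n − 1) = (1.7724 − 1)/(5 − 1) = 0.7724/4 = 0.1931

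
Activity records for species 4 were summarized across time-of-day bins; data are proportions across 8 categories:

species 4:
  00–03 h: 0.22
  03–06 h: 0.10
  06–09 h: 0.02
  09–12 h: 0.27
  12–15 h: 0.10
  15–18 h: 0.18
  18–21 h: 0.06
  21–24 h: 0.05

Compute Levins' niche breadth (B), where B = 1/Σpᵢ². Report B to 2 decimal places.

5.55

Σpᵢ² = 0.22² + 0.10² + 0.02² + 0.27² + 0.10² + 0.18² + 0.06² + 0.05² = 0.0484 + 0.0100 + 0.0004 + 0.0729 + 0.0100 + 0.0324 + 0.0036 + 0.0025 = 0.1802
B = 1 / 0.1802 = 5.5494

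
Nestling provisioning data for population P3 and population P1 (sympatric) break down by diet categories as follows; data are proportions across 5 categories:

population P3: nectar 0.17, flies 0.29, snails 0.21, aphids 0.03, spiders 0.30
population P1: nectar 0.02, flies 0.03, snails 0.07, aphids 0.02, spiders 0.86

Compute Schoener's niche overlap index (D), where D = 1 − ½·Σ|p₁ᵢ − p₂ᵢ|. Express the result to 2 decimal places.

Σ|p₁ᵢ − p₂ᵢ| = 0.15 + 0.26 + 0.14 + 0.01 + 0.56 = 1.12
D = 1 − ½ × 1.12 = 1 − 0.560 = 0.4400

0.44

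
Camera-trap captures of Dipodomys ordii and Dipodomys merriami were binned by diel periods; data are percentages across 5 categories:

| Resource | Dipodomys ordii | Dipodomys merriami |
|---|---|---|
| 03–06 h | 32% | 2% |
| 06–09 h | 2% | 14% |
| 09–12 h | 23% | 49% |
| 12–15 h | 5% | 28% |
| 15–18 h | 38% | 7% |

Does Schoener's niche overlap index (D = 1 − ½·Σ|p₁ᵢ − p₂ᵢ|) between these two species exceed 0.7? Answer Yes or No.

No

Convert percentages to proportions (divide by 100).
Σ|p₁ᵢ − p₂ᵢ| = 0.30 + 0.12 + 0.26 + 0.23 + 0.31 = 1.22
D = 1 − ½ × 1.22 = 1 − 0.610 = 0.3900
D = 0.3900 < 0.7 → No.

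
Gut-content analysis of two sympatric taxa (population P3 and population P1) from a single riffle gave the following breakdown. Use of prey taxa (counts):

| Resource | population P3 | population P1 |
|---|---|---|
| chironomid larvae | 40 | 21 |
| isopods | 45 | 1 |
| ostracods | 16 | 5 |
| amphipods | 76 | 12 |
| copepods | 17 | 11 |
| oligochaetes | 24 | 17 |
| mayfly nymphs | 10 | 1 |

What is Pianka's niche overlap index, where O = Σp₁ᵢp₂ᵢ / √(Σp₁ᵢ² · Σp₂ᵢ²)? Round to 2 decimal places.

Proportions for population P3 (n=228): 40/228=0.1754, 45/228=0.1974, 16/228=0.0702, 76/228=0.3333, 17/228=0.0746, 24/228=0.1053, 10/228=0.0439
Proportions for population P1 (n=68): 21/68=0.3088, 1/68=0.0147, 5/68=0.0735, 12/68=0.1765, 11/68=0.1618, 17/68=0.2500, 1/68=0.0147
Σ p₁ᵢp₂ᵢ = 0.054164 + 0.002902 + 0.005160 + 0.058827 + 0.012070 + 0.026325 + 0.000645 = 0.160093
Σp_1ᵢ² = 0.1754² + 0.1974² + 0.0702² + 0.3333² + 0.0746² + 0.1053² + 0.0439² = 0.030765 + 0.038967 + 0.004928 + 0.111089 + 0.005565 + 0.011088 + 0.001927 = 0.204329
Σp_2ᵢ² = 0.3088² + 0.0147² + 0.0735² + 0.1765² + 0.1618² + 0.2500² + 0.0147² = 0.095357 + 0.000216 + 0.005402 + 0.031152 + 0.026179 + 0.062500 + 0.000216 = 0.221022
O = 0.160093 / √(0.204329 × 0.221022) = 0.160093 / 0.2125117 = 0.7533

0.75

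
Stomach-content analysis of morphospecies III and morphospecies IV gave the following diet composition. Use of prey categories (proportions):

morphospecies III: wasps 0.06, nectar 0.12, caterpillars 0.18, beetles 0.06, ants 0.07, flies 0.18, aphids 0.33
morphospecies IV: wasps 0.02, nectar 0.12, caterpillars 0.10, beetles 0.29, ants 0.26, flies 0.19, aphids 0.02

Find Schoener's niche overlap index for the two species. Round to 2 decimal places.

Σ|p₁ᵢ − p₂ᵢ| = 0.04 + 0.00 + 0.08 + 0.23 + 0.19 + 0.01 + 0.31 = 0.86
D = 1 − ½ × 0.86 = 1 − 0.430 = 0.5700

0.57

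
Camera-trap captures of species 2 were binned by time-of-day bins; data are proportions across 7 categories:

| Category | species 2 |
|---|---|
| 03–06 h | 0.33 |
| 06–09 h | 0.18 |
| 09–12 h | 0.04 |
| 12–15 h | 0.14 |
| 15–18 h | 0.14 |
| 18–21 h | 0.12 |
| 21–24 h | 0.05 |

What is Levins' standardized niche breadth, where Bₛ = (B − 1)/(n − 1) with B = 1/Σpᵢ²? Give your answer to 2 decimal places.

0.67

Σpᵢ² = 0.33² + 0.18² + 0.04² + 0.14² + 0.14² + 0.12² + 0.05² = 0.1089 + 0.0324 + 0.0016 + 0.0196 + 0.0196 + 0.0144 + 0.0025 = 0.1990
B = 1 / 0.1990 = 5.0251
Bₛ = (B − 1)/(n − 1) = (5.0251 − 1)/(7 − 1) = 4.0251/6 = 0.6709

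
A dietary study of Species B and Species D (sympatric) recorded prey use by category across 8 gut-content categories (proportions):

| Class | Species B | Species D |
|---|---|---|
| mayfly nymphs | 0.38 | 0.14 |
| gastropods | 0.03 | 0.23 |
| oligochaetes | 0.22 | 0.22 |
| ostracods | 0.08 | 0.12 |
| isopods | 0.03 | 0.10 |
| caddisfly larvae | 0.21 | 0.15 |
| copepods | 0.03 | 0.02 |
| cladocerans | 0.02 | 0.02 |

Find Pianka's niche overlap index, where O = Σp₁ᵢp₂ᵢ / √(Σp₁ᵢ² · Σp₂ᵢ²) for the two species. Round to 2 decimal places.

0.75

Σ p₁ᵢp₂ᵢ = 0.0532 + 0.0069 + 0.0484 + 0.0096 + 0.0030 + 0.0315 + 0.0006 + 0.0004 = 0.1536
Σp_1ᵢ² = 0.38² + 0.03² + 0.22² + 0.08² + 0.03² + 0.21² + 0.03² + 0.02² = 0.1444 + 0.0009 + 0.0484 + 0.0064 + 0.0009 + 0.0441 + 0.0009 + 0.0004 = 0.2464
Σp_2ᵢ² = 0.14² + 0.23² + 0.22² + 0.12² + 0.10² + 0.15² + 0.02² + 0.02² = 0.0196 + 0.0529 + 0.0484 + 0.0144 + 0.0100 + 0.0225 + 0.0004 + 0.0004 = 0.1686
O = 0.1536 / √(0.2464 × 0.1686) = 0.1536 / 0.20382 = 0.7536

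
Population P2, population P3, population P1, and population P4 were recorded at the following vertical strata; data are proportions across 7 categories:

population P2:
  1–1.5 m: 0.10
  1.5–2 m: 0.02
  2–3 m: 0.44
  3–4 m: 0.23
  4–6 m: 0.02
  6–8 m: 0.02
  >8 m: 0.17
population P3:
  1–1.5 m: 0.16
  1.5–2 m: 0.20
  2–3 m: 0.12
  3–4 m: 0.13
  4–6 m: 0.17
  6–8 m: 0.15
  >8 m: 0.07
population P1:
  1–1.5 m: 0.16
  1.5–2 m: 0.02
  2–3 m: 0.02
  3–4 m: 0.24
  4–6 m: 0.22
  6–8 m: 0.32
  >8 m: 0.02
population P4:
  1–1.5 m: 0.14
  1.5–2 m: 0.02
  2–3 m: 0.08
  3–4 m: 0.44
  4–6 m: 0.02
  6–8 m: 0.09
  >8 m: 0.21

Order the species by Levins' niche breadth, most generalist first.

Σp_P2ᵢ² = 0.10² + 0.02² + 0.44² + 0.23² + 0.02² + 0.02² + 0.17² = 0.0100 + 0.0004 + 0.1936 + 0.0529 + 0.0004 + 0.0004 + 0.0289 = 0.2866
B_P2 = 1 / 0.2866 = 3.4892
Σp_P3ᵢ² = 0.16² + 0.20² + 0.12² + 0.13² + 0.17² + 0.15² + 0.07² = 0.0256 + 0.0400 + 0.0144 + 0.0169 + 0.0289 + 0.0225 + 0.0049 = 0.1532
B_P3 = 1 / 0.1532 = 6.5274
Σp_P1ᵢ² = 0.16² + 0.02² + 0.02² + 0.24² + 0.22² + 0.32² + 0.02² = 0.0256 + 0.0004 + 0.0004 + 0.0576 + 0.0484 + 0.1024 + 0.0004 = 0.2352
B_P1 = 1 / 0.2352 = 4.2517
Σp_P4ᵢ² = 0.14² + 0.02² + 0.08² + 0.44² + 0.02² + 0.09² + 0.21² = 0.0196 + 0.0004 + 0.0064 + 0.1936 + 0.0004 + 0.0081 + 0.0441 = 0.2726
B_P4 = 1 / 0.2726 = 3.6684
Ranking by B (broadest → narrowest): population P3 (6.53) > population P1 (4.25) > population P4 (3.67) > population P2 (3.49)

population P3 > population P1 > population P4 > population P2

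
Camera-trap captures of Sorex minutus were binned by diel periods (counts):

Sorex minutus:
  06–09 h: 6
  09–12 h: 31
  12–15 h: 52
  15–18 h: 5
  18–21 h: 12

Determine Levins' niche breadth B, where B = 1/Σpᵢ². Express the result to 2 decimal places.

2.90

Proportions for Sorex minutus (n=106): 6/106=0.0566, 31/106=0.2925, 52/106=0.4906, 5/106=0.0472, 12/106=0.1132
Σpᵢ² = 0.0566² + 0.2925² + 0.4906² + 0.0472² + 0.1132² = 0.003204 + 0.085556 + 0.240688 + 0.002228 + 0.012814 = 0.344490
B = 1 / 0.344490 = 2.9028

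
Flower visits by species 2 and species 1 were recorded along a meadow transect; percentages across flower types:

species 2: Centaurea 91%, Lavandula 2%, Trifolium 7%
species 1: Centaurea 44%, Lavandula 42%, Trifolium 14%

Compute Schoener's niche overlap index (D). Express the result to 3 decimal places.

0.530

Convert percentages to proportions (divide by 100).
Σ|p₁ᵢ − p₂ᵢ| = 0.47 + 0.40 + 0.07 = 0.94
D = 1 − ½ × 0.94 = 1 − 0.470 = 0.53000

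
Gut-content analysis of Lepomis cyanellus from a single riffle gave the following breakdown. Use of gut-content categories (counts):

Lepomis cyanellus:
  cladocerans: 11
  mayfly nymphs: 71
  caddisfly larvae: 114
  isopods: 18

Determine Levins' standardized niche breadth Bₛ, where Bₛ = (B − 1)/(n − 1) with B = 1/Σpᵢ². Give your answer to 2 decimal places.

0.49

Proportions for Lepomis cyanellus (n=214): 11/214=0.0514, 71/214=0.3318, 114/214=0.5327, 18/214=0.0841
Σpᵢ² = 0.0514² + 0.3318² + 0.5327² + 0.0841² = 0.002642 + 0.110091 + 0.283769 + 0.007073 = 0.403575
B = 1 / 0.403575 = 2.4779
Bₛ = (B − 1)/(n − 1) = (2.4779 − 1)/(4 − 1) = 1.4779/3 = 0.4926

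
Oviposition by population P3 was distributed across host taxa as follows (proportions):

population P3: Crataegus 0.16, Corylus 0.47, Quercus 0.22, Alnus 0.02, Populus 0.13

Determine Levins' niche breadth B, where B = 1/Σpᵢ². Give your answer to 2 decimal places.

Σpᵢ² = 0.16² + 0.47² + 0.22² + 0.02² + 0.13² = 0.0256 + 0.2209 + 0.0484 + 0.0004 + 0.0169 = 0.3122
B = 1 / 0.3122 = 3.2031

3.20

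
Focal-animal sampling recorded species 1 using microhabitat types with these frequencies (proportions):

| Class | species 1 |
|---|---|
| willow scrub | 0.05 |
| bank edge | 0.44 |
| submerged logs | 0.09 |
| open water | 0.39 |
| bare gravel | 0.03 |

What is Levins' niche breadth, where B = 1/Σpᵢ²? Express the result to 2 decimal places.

2.80

Σpᵢ² = 0.05² + 0.44² + 0.09² + 0.39² + 0.03² = 0.0025 + 0.1936 + 0.0081 + 0.1521 + 0.0009 = 0.3572
B = 1 / 0.3572 = 2.7996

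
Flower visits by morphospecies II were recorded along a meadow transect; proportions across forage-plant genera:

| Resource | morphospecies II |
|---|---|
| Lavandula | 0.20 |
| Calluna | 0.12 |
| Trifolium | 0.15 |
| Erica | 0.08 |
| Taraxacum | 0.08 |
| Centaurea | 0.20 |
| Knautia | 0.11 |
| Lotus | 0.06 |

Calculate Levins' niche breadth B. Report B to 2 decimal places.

6.88

Σpᵢ² = 0.20² + 0.12² + 0.15² + 0.08² + 0.08² + 0.20² + 0.11² + 0.06² = 0.0400 + 0.0144 + 0.0225 + 0.0064 + 0.0064 + 0.0400 + 0.0121 + 0.0036 = 0.1454
B = 1 / 0.1454 = 6.8776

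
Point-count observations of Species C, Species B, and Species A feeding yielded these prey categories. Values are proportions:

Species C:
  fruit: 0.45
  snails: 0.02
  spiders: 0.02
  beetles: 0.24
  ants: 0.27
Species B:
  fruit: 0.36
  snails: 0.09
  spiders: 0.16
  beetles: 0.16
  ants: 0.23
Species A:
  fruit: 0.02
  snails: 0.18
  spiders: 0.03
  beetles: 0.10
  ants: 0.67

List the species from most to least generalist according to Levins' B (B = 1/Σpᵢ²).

Σp_Cᵢ² = 0.45² + 0.02² + 0.02² + 0.24² + 0.27² = 0.2025 + 0.0004 + 0.0004 + 0.0576 + 0.0729 = 0.3338
B_C = 1 / 0.3338 = 2.9958
Σp_Bᵢ² = 0.36² + 0.09² + 0.16² + 0.16² + 0.23² = 0.1296 + 0.0081 + 0.0256 + 0.0256 + 0.0529 = 0.2418
B_B = 1 / 0.2418 = 4.1356
Σp_Aᵢ² = 0.02² + 0.18² + 0.03² + 0.10² + 0.67² = 0.0004 + 0.0324 + 0.0009 + 0.0100 + 0.4489 = 0.4926
B_A = 1 / 0.4926 = 2.0300
Ranking by B (broadest → narrowest): Species B (4.14) > Species C (3.00) > Species A (2.03)

Species B > Species C > Species A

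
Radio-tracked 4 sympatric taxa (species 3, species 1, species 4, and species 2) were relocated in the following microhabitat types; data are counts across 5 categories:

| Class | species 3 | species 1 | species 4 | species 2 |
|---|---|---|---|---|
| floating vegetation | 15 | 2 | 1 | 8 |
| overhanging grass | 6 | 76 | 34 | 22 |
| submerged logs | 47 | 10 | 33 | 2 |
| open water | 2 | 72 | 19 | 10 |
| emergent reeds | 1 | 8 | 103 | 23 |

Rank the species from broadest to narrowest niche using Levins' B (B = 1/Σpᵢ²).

Proportions for species 3 (n=71): 15/71=0.2113, 6/71=0.0845, 47/71=0.6620, 2/71=0.0282, 1/71=0.0141
Proportions for species 1 (n=168): 2/168=0.0119, 76/168=0.4524, 10/168=0.0595, 72/168=0.4286, 8/168=0.0476
Proportions for species 4 (n=190): 1/190=0.0053, 34/190=0.1789, 33/190=0.1737, 19/190=0.1000, 103/190=0.5421
Proportions for species 2 (n=65): 8/65=0.1231, 22/65=0.3385, 2/65=0.0308, 10/65=0.1538, 23/65=0.3538
Σp_3ᵢ² = 0.2113² + 0.0845² + 0.6620² + 0.0282² + 0.0141² = 0.044648 + 0.007140 + 0.438244 + 0.000795 + 0.000199 = 0.491026
B_3 = 1 / 0.491026 = 2.0366
Σp_1ᵢ² = 0.0119² + 0.4524² + 0.0595² + 0.4286² + 0.0476² = 0.000142 + 0.204666 + 0.003540 + 0.183698 + 0.002266 = 0.394312
B_1 = 1 / 0.394312 = 2.5361
Σp_4ᵢ² = 0.0053² + 0.1789² + 0.1737² + 0.1000² + 0.5421² = 0.000028 + 0.032005 + 0.030172 + 0.010000 + 0.293872 = 0.366077
B_4 = 1 / 0.366077 = 2.7317
Σp_2ᵢ² = 0.1231² + 0.3385² + 0.0308² + 0.1538² + 0.3538² = 0.015154 + 0.114582 + 0.000949 + 0.023654 + 0.125174 = 0.279513
B_2 = 1 / 0.279513 = 3.5777
Ranking by B (broadest → narrowest): species 2 (3.58) > species 4 (2.73) > species 1 (2.54) > species 3 (2.04)

species 2 > species 4 > species 1 > species 3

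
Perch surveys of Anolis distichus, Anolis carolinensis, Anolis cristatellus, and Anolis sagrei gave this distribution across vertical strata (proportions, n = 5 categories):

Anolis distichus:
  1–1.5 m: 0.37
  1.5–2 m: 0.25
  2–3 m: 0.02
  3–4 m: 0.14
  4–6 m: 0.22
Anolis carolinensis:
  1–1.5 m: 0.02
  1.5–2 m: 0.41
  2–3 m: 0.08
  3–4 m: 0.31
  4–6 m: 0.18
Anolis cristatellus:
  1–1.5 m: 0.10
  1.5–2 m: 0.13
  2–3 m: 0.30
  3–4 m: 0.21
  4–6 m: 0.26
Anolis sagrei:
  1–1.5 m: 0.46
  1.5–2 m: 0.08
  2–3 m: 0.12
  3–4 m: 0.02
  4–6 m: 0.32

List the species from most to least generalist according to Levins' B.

Σp_distᵢ² = 0.37² + 0.25² + 0.02² + 0.14² + 0.22² = 0.1369 + 0.0625 + 0.0004 + 0.0196 + 0.0484 = 0.2678
B_dist = 1 / 0.2678 = 3.7341
Σp_caroᵢ² = 0.02² + 0.41² + 0.08² + 0.31² + 0.18² = 0.0004 + 0.1681 + 0.0064 + 0.0961 + 0.0324 = 0.3034
B_caro = 1 / 0.3034 = 3.2960
Σp_crisᵢ² = 0.10² + 0.13² + 0.30² + 0.21² + 0.26² = 0.0100 + 0.0169 + 0.0900 + 0.0441 + 0.0676 = 0.2286
B_cris = 1 / 0.2286 = 4.3745
Σp_sagrᵢ² = 0.46² + 0.08² + 0.12² + 0.02² + 0.32² = 0.2116 + 0.0064 + 0.0144 + 0.0004 + 0.1024 = 0.3352
B_sagr = 1 / 0.3352 = 2.9833
Ranking by B (broadest → narrowest): Anolis cristatellus (4.37) > Anolis distichus (3.73) > Anolis carolinensis (3.30) > Anolis sagrei (2.98)

Anolis cristatellus > Anolis distichus > Anolis carolinensis > Anolis sagrei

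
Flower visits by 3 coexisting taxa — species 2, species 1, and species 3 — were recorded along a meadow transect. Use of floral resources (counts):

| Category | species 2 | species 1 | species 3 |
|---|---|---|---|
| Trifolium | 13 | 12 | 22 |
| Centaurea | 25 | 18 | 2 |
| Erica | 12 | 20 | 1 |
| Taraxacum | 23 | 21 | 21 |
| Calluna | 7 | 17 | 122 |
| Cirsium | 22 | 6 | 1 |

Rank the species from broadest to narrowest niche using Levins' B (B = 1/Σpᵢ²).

Proportions for species 2 (n=102): 13/102=0.1275, 25/102=0.2451, 12/102=0.1176, 23/102=0.2255, 7/102=0.0686, 22/102=0.2157
Proportions for species 1 (n=94): 12/94=0.1277, 18/94=0.1915, 20/94=0.2128, 21/94=0.2234, 17/94=0.1809, 6/94=0.0638
Proportions for species 3 (n=169): 22/169=0.1302, 2/169=0.0118, 1/169=0.0059, 21/169=0.1243, 122/169=0.7219, 1/169=0.0059
Σp_2ᵢ² = 0.1275² + 0.2451² + 0.1176² + 0.2255² + 0.0686² + 0.2157² = 0.016256 + 0.060074 + 0.013830 + 0.050850 + 0.004706 + 0.046526 = 0.192242
B_2 = 1 / 0.192242 = 5.2018
Σp_1ᵢ² = 0.1277² + 0.1915² + 0.2128² + 0.2234² + 0.1809² + 0.0638² = 0.016307 + 0.036672 + 0.045284 + 0.049908 + 0.032725 + 0.004070 = 0.184966
B_1 = 1 / 0.184966 = 5.4064
Σp_3ᵢ² = 0.1302² + 0.0118² + 0.0059² + 0.1243² + 0.7219² + 0.0059² = 0.016952 + 0.000139 + 0.000035 + 0.015450 + 0.521140 + 0.000035 = 0.553751
B_3 = 1 / 0.553751 = 1.8059
Ranking by B (broadest → narrowest): species 1 (5.41) > species 2 (5.20) > species 3 (1.81)

species 1 > species 2 > species 3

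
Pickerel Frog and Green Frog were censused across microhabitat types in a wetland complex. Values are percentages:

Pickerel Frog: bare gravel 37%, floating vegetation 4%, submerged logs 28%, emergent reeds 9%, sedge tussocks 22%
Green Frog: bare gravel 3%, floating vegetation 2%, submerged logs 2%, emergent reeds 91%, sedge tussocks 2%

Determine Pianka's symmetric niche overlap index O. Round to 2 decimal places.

Convert percentages to proportions (divide by 100).
Σ p₁ᵢp₂ᵢ = 0.0111 + 0.0008 + 0.0056 + 0.0819 + 0.0044 = 0.1038
Σp_1ᵢ² = 0.37² + 0.04² + 0.28² + 0.09² + 0.22² = 0.1369 + 0.0016 + 0.0784 + 0.0081 + 0.0484 = 0.2734
Σp_2ᵢ² = 0.03² + 0.02² + 0.02² + 0.91² + 0.02² = 0.0009 + 0.0004 + 0.0004 + 0.8281 + 0.0004 = 0.8302
O = 0.1038 / √(0.2734 × 0.8302) = 0.1038 / 0.47642 = 0.2179

0.22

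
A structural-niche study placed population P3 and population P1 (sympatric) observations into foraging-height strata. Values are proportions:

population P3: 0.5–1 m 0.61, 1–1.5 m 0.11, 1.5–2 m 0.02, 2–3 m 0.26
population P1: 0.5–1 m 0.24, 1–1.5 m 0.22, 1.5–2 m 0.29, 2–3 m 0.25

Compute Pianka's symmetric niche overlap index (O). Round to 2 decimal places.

Σ p₁ᵢp₂ᵢ = 0.1464 + 0.0242 + 0.0058 + 0.0650 = 0.2414
Σp_1ᵢ² = 0.61² + 0.11² + 0.02² + 0.26² = 0.3721 + 0.0121 + 0.0004 + 0.0676 = 0.4522
Σp_2ᵢ² = 0.24² + 0.22² + 0.29² + 0.25² = 0.0576 + 0.0484 + 0.0841 + 0.0625 = 0.2526
O = 0.2414 / √(0.4522 × 0.2526) = 0.2414 / 0.33797 = 0.7143

0.71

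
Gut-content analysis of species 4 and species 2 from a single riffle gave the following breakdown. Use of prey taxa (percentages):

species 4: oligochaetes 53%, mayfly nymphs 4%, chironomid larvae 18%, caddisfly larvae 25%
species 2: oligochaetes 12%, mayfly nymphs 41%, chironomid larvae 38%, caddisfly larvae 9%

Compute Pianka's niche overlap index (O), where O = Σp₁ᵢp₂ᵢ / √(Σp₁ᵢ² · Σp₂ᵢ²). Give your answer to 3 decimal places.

0.481

Convert percentages to proportions (divide by 100).
Σ p₁ᵢp₂ᵢ = 0.0636 + 0.0164 + 0.0684 + 0.0225 = 0.1709
Σp_1ᵢ² = 0.53² + 0.04² + 0.18² + 0.25² = 0.2809 + 0.0016 + 0.0324 + 0.0625 = 0.3774
Σp_2ᵢ² = 0.12² + 0.41² + 0.38² + 0.09² = 0.0144 + 0.1681 + 0.1444 + 0.0081 = 0.3350
O = 0.1709 / √(0.3774 × 0.3350) = 0.1709 / 0.355569 = 0.48064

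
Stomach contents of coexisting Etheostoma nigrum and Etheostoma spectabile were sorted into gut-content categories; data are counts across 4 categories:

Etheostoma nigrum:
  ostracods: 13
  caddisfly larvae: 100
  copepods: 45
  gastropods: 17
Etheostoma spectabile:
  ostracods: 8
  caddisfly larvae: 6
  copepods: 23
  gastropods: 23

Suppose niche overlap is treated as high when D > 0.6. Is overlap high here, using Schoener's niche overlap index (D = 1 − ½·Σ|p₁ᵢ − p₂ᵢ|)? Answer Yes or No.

Proportions for Etheostoma nigrum (n=175): 13/175=0.0743, 100/175=0.5714, 45/175=0.2571, 17/175=0.0971
Proportions for Etheostoma spectabile (n=60): 8/60=0.1333, 6/60=0.1000, 23/60=0.3833, 23/60=0.3833
Σ|p₁ᵢ − p₂ᵢ| = 0.0590 + 0.4714 + 0.1262 + 0.2862 = 0.9428
D = 1 − ½ × 0.9428 = 1 − 0.47140 = 0.52860
D = 0.52860 < 0.6 → No.

No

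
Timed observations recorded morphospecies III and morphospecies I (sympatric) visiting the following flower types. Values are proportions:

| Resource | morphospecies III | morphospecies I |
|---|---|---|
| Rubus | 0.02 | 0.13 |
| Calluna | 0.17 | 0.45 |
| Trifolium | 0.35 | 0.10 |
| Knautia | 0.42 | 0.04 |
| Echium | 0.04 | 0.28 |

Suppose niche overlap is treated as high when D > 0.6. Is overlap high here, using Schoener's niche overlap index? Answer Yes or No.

No

Σ|p₁ᵢ − p₂ᵢ| = 0.11 + 0.28 + 0.25 + 0.38 + 0.24 = 1.26
D = 1 − ½ × 1.26 = 1 − 0.630 = 0.3700
D = 0.3700 < 0.6 → No.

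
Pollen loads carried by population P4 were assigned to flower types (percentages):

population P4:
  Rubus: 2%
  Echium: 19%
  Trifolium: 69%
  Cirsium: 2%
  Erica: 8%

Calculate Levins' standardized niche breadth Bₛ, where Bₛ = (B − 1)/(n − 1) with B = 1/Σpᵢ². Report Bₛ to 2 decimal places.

0.23

Convert percentages to proportions (divide by 100).
Σpᵢ² = 0.02² + 0.19² + 0.69² + 0.02² + 0.08² = 0.0004 + 0.0361 + 0.4761 + 0.0004 + 0.0064 = 0.5194
B = 1 / 0.5194 = 1.9253
Bₛ = (B − 1)/(n − 1) = (1.9253 − 1)/(5 − 1) = 0.9253/4 = 0.2313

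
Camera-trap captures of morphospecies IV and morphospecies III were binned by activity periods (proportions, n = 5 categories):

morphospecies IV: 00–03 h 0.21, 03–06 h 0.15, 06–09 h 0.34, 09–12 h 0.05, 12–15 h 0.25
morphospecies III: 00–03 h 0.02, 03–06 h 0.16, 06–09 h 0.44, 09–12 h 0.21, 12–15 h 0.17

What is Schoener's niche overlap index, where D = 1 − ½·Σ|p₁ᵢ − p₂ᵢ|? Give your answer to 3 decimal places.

0.730

Σ|p₁ᵢ − p₂ᵢ| = 0.19 + 0.01 + 0.10 + 0.16 + 0.08 = 0.54
D = 1 − ½ × 0.54 = 1 − 0.270 = 0.73000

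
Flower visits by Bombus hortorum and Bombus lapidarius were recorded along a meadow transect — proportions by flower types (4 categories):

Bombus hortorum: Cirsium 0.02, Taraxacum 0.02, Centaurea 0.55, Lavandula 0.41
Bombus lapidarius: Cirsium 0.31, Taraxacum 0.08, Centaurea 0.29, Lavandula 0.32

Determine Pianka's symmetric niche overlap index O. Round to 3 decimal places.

Σ p₁ᵢp₂ᵢ = 0.0062 + 0.0016 + 0.1595 + 0.1312 = 0.2985
Σp_1ᵢ² = 0.02² + 0.02² + 0.55² + 0.41² = 0.0004 + 0.0004 + 0.3025 + 0.1681 = 0.4714
Σp_2ᵢ² = 0.31² + 0.08² + 0.29² + 0.32² = 0.0961 + 0.0064 + 0.0841 + 0.1024 = 0.2890
O = 0.2985 / √(0.4714 × 0.2890) = 0.2985 / 0.369100 = 0.80872

0.809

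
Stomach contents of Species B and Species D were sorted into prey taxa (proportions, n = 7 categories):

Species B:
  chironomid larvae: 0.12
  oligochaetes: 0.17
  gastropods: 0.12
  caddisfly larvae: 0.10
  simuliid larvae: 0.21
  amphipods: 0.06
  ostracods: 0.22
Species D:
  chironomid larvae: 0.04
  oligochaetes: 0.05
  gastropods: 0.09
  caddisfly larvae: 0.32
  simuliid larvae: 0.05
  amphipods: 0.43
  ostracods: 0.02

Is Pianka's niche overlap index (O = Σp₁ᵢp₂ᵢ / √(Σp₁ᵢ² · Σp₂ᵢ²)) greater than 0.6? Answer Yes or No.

Σ p₁ᵢp₂ᵢ = 0.0048 + 0.0085 + 0.0108 + 0.0320 + 0.0105 + 0.0258 + 0.0044 = 0.0968
Σp_1ᵢ² = 0.12² + 0.17² + 0.12² + 0.10² + 0.21² + 0.06² + 0.22² = 0.0144 + 0.0289 + 0.0144 + 0.0100 + 0.0441 + 0.0036 + 0.0484 = 0.1638
Σp_2ᵢ² = 0.04² + 0.05² + 0.09² + 0.32² + 0.05² + 0.43² + 0.02² = 0.0016 + 0.0025 + 0.0081 + 0.1024 + 0.0025 + 0.1849 + 0.0004 = 0.3024
O = 0.0968 / √(0.1638 × 0.3024) = 0.0968 / 0.22256 = 0.4349
O = 0.4349 < 0.6 → No.

No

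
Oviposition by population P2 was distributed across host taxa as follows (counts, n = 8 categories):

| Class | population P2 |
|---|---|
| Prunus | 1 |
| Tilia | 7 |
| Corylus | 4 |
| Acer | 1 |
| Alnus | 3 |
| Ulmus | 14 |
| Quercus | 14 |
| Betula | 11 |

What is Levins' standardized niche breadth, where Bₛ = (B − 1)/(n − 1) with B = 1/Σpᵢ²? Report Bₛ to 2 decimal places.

Proportions for population P2 (n=55): 1/55=0.0182, 7/55=0.1273, 4/55=0.0727, 1/55=0.0182, 3/55=0.0545, 14/55=0.2545, 14/55=0.2545, 11/55=0.2000
Σpᵢ² = 0.0182² + 0.1273² + 0.0727² + 0.0182² + 0.0545² + 0.2545² + 0.2545² + 0.2000² = 0.000331 + 0.016205 + 0.005285 + 0.000331 + 0.002970 + 0.064770 + 0.064770 + 0.040000 = 0.194662
B = 1 / 0.194662 = 5.1371
Bₛ = (B − 1)/(n − 1) = (5.1371 − 1)/(8 − 1) = 4.1371/7 = 0.5910

0.59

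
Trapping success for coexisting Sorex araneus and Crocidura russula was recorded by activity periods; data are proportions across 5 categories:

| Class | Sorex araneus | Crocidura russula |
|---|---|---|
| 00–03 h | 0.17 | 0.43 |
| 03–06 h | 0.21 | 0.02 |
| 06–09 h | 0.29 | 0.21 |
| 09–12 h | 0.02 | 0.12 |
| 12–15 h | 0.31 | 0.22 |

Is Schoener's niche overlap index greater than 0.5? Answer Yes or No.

Σ|p₁ᵢ − p₂ᵢ| = 0.26 + 0.19 + 0.08 + 0.10 + 0.09 = 0.72
D = 1 − ½ × 0.72 = 1 − 0.360 = 0.6400
D = 0.6400 > 0.5 → Yes.

Yes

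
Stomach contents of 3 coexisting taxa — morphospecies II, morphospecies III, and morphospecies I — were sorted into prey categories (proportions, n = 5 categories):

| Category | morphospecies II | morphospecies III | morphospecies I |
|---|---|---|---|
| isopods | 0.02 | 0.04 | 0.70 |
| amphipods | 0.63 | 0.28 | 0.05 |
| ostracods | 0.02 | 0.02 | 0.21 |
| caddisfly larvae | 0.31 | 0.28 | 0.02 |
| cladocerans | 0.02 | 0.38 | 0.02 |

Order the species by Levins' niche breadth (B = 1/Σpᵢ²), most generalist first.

morphospecies III > morphospecies II > morphospecies I

Σp_IIᵢ² = 0.02² + 0.63² + 0.02² + 0.31² + 0.02² = 0.0004 + 0.3969 + 0.0004 + 0.0961 + 0.0004 = 0.4942
B_II = 1 / 0.4942 = 2.0235
Σp_IIIᵢ² = 0.04² + 0.28² + 0.02² + 0.28² + 0.38² = 0.0016 + 0.0784 + 0.0004 + 0.0784 + 0.1444 = 0.3032
B_III = 1 / 0.3032 = 3.2982
Σp_Iᵢ² = 0.70² + 0.05² + 0.21² + 0.02² + 0.02² = 0.4900 + 0.0025 + 0.0441 + 0.0004 + 0.0004 = 0.5374
B_I = 1 / 0.5374 = 1.8608
Ranking by B (broadest → narrowest): morphospecies III (3.30) > morphospecies II (2.02) > morphospecies I (1.86)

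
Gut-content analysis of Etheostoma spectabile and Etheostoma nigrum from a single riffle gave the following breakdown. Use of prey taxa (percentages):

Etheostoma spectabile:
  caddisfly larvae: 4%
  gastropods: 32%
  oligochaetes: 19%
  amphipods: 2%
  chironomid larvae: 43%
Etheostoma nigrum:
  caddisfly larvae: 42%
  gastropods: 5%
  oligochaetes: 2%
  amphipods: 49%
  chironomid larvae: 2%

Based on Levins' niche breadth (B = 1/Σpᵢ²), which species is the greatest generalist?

Etheostoma spectabile

Convert percentages to proportions (divide by 100).
Σp_specᵢ² = 0.04² + 0.32² + 0.19² + 0.02² + 0.43² = 0.0016 + 0.1024 + 0.0361 + 0.0004 + 0.1849 = 0.3254
B_spec = 1 / 0.3254 = 3.0731
Σp_nigrᵢ² = 0.42² + 0.05² + 0.02² + 0.49² + 0.02² = 0.1764 + 0.0025 + 0.0004 + 0.2401 + 0.0004 = 0.4198
B_nigr = 1 / 0.4198 = 2.3821
Highest B → broadest niche (most generalist): Etheostoma spectabile (B = 3.07).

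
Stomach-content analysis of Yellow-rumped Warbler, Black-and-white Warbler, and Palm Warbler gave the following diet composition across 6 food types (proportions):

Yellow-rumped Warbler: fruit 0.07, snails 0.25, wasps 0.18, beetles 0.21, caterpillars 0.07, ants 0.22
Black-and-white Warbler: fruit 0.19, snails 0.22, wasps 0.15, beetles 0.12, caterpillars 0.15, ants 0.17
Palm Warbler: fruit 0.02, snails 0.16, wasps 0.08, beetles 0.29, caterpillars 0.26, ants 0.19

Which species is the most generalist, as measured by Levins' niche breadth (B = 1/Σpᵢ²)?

Σp_Yellᵢ² = 0.07² + 0.25² + 0.18² + 0.21² + 0.07² + 0.22² = 0.0049 + 0.0625 + 0.0324 + 0.0441 + 0.0049 + 0.0484 = 0.1972
B_Yell = 1 / 0.1972 = 5.0710
Σp_Blacᵢ² = 0.19² + 0.22² + 0.15² + 0.12² + 0.15² + 0.17² = 0.0361 + 0.0484 + 0.0225 + 0.0144 + 0.0225 + 0.0289 = 0.1728
B_Blac = 1 / 0.1728 = 5.7870
Σp_Palmᵢ² = 0.02² + 0.16² + 0.08² + 0.29² + 0.26² + 0.19² = 0.0004 + 0.0256 + 0.0064 + 0.0841 + 0.0676 + 0.0361 = 0.2202
B_Palm = 1 / 0.2202 = 4.5413
Highest B → broadest niche (most generalist): Black-and-white Warbler (B = 5.79).

Black-and-white Warbler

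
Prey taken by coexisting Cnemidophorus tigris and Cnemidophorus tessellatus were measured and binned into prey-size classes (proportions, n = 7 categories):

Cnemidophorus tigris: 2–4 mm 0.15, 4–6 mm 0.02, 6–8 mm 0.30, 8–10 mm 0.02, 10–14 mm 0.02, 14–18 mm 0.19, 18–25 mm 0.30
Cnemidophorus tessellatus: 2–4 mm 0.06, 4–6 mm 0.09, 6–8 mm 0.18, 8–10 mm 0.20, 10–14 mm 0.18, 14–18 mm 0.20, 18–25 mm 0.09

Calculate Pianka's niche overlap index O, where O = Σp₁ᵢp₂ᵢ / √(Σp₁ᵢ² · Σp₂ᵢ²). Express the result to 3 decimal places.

Σ p₁ᵢp₂ᵢ = 0.0090 + 0.0018 + 0.0540 + 0.0040 + 0.0036 + 0.0380 + 0.0270 = 0.1374
Σp_1ᵢ² = 0.15² + 0.02² + 0.30² + 0.02² + 0.02² + 0.19² + 0.30² = 0.0225 + 0.0004 + 0.0900 + 0.0004 + 0.0004 + 0.0361 + 0.0900 = 0.2398
Σp_2ᵢ² = 0.06² + 0.09² + 0.18² + 0.20² + 0.18² + 0.20² + 0.09² = 0.0036 + 0.0081 + 0.0324 + 0.0400 + 0.0324 + 0.0400 + 0.0081 = 0.1646
O = 0.1374 / √(0.2398 × 0.1646) = 0.1374 / 0.198673 = 0.69159

0.692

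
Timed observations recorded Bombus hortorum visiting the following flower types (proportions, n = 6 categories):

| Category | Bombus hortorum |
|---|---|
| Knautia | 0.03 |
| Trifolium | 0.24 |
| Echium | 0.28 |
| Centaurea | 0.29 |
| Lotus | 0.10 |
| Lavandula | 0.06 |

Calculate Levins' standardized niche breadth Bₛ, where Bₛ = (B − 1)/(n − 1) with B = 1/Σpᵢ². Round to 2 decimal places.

0.65

Σpᵢ² = 0.03² + 0.24² + 0.28² + 0.29² + 0.10² + 0.06² = 0.0009 + 0.0576 + 0.0784 + 0.0841 + 0.0100 + 0.0036 = 0.2346
B = 1 / 0.2346 = 4.2626
Bₛ = (B − 1)/(n − 1) = (4.2626 − 1)/(6 − 1) = 3.2626/5 = 0.6525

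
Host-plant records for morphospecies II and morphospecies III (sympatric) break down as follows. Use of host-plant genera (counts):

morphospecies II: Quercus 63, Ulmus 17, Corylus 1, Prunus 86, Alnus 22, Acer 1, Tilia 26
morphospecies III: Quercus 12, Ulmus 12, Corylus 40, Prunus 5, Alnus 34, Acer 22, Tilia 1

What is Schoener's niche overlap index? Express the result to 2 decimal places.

Proportions for morphospecies II (n=216): 63/216=0.2917, 17/216=0.0787, 1/216=0.0046, 86/216=0.3981, 22/216=0.1019, 1/216=0.0046, 26/216=0.1204
Proportions for morphospecies III (n=126): 12/126=0.0952, 12/126=0.0952, 40/126=0.3175, 5/126=0.0397, 34/126=0.2698, 22/126=0.1746, 1/126=0.0079
Σ|p₁ᵢ − p₂ᵢ| = 0.1965 + 0.0165 + 0.3129 + 0.3584 + 0.1679 + 0.1700 + 0.1125 = 1.3347
D = 1 − ½ × 1.3347 = 1 − 0.66735 = 0.33265

0.33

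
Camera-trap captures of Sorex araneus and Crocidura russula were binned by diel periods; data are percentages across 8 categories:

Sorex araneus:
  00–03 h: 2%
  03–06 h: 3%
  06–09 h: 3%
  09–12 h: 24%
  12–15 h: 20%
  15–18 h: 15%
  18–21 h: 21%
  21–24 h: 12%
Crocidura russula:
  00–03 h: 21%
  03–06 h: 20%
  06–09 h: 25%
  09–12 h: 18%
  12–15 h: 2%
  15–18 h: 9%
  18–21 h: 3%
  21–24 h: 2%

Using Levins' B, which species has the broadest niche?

Convert percentages to proportions (divide by 100).
Σp_aranᵢ² = 0.02² + 0.03² + 0.03² + 0.24² + 0.20² + 0.15² + 0.21² + 0.12² = 0.0004 + 0.0009 + 0.0009 + 0.0576 + 0.0400 + 0.0225 + 0.0441 + 0.0144 = 0.1808
B_aran = 1 / 0.1808 = 5.5310
Σp_russᵢ² = 0.21² + 0.20² + 0.25² + 0.18² + 0.02² + 0.09² + 0.03² + 0.02² = 0.0441 + 0.0400 + 0.0625 + 0.0324 + 0.0004 + 0.0081 + 0.0009 + 0.0004 = 0.1888
B_russ = 1 / 0.1888 = 5.2966
Highest B → broadest niche (most generalist): Sorex araneus (B = 5.53).

Sorex araneus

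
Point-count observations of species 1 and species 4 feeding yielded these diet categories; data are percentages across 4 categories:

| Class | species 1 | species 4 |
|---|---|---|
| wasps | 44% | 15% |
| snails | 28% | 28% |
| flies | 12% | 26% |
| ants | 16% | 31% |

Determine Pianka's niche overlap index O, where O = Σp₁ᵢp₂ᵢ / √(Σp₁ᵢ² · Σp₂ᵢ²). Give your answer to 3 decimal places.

Convert percentages to proportions (divide by 100).
Σ p₁ᵢp₂ᵢ = 0.0660 + 0.0784 + 0.0312 + 0.0496 = 0.2252
Σp_1ᵢ² = 0.44² + 0.28² + 0.12² + 0.16² = 0.1936 + 0.0784 + 0.0144 + 0.0256 = 0.3120
Σp_2ᵢ² = 0.15² + 0.28² + 0.26² + 0.31² = 0.0225 + 0.0784 + 0.0676 + 0.0961 = 0.2646
O = 0.2252 / √(0.3120 × 0.2646) = 0.2252 / 0.287324 = 0.78378

0.784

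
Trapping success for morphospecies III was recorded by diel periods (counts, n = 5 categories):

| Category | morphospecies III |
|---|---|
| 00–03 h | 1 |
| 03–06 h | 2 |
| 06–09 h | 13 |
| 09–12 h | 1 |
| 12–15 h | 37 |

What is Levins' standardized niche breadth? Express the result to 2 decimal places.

0.22

Proportions for morphospecies III (n=54): 1/54=0.0185, 2/54=0.0370, 13/54=0.2407, 1/54=0.0185, 37/54=0.6852
Σpᵢ² = 0.0185² + 0.0370² + 0.2407² + 0.0185² + 0.6852² = 0.000342 + 0.001369 + 0.057936 + 0.000342 + 0.469499 = 0.529488
B = 1 / 0.529488 = 1.8886
Bₛ = (B − 1)/(n − 1) = (1.8886 − 1)/(5 − 1) = 0.8886/4 = 0.2222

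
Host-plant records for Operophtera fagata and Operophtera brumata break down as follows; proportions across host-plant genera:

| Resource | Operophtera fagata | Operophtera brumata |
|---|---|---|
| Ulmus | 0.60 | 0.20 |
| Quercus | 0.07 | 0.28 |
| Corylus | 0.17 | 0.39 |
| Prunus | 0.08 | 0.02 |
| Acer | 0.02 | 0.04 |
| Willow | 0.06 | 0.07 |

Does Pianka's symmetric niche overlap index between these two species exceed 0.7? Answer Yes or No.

Σ p₁ᵢp₂ᵢ = 0.1200 + 0.0196 + 0.0663 + 0.0016 + 0.0008 + 0.0042 = 0.2125
Σp_1ᵢ² = 0.60² + 0.07² + 0.17² + 0.08² + 0.02² + 0.06² = 0.3600 + 0.0049 + 0.0289 + 0.0064 + 0.0004 + 0.0036 = 0.4042
Σp_2ᵢ² = 0.20² + 0.28² + 0.39² + 0.02² + 0.04² + 0.07² = 0.0400 + 0.0784 + 0.1521 + 0.0004 + 0.0016 + 0.0049 = 0.2774
O = 0.2125 / √(0.4042 × 0.2774) = 0.2125 / 0.33485 = 0.6346
O = 0.6346 < 0.7 → No.

No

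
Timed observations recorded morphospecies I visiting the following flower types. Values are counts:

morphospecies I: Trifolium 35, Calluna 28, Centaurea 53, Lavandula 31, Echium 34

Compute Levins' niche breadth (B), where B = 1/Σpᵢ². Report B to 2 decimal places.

Proportions for morphospecies I (n=181): 35/181=0.1934, 28/181=0.1547, 53/181=0.2928, 31/181=0.1713, 34/181=0.1878
Σpᵢ² = 0.1934² + 0.1547² + 0.2928² + 0.1713² + 0.1878² = 0.037404 + 0.023932 + 0.085732 + 0.029344 + 0.035269 = 0.211681
B = 1 / 0.211681 = 4.7241

4.72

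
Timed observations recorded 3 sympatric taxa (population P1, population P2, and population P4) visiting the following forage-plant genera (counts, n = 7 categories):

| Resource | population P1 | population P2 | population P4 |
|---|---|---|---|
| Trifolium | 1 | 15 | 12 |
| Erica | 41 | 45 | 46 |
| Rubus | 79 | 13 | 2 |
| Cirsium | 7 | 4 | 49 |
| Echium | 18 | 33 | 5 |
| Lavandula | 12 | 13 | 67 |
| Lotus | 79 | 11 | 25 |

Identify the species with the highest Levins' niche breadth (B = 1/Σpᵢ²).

Proportions for population P1 (n=237): 1/237=0.0042, 41/237=0.1730, 79/237=0.3333, 7/237=0.0295, 18/237=0.0759, 12/237=0.0506, 79/237=0.3333
Proportions for population P2 (n=134): 15/134=0.1119, 45/134=0.3358, 13/134=0.0970, 4/134=0.0299, 33/134=0.2463, 13/134=0.0970, 11/134=0.0821
Proportions for population P4 (n=206): 12/206=0.0583, 46/206=0.2233, 2/206=0.0097, 49/206=0.2379, 5/206=0.0243, 67/206=0.3252, 25/206=0.1214
Σp_P1ᵢ² = 0.0042² + 0.1730² + 0.3333² + 0.0295² + 0.0759² + 0.0506² + 0.3333² = 0.000018 + 0.029929 + 0.111089 + 0.000870 + 0.005761 + 0.002560 + 0.111089 = 0.261316
B_P1 = 1 / 0.261316 = 3.8268
Σp_P2ᵢ² = 0.1119² + 0.3358² + 0.0970² + 0.0299² + 0.2463² + 0.0970² + 0.0821² = 0.012522 + 0.112762 + 0.009409 + 0.000894 + 0.060664 + 0.009409 + 0.006740 = 0.212400
B_P2 = 1 / 0.212400 = 4.7081
Σp_P4ᵢ² = 0.0583² + 0.2233² + 0.0097² + 0.2379² + 0.0243² + 0.3252² + 0.1214² = 0.003399 + 0.049863 + 0.000094 + 0.056596 + 0.000590 + 0.105755 + 0.014738 = 0.231035
B_P4 = 1 / 0.231035 = 4.3283
Highest B → broadest niche (most generalist): population P2 (B = 4.71).

population P2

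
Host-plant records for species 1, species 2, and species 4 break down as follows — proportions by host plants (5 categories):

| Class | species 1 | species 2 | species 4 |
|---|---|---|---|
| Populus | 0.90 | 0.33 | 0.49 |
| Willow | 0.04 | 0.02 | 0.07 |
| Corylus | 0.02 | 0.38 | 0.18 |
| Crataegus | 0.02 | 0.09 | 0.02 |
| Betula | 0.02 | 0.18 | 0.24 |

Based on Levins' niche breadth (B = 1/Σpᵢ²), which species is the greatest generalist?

species 2

Σp_1ᵢ² = 0.90² + 0.04² + 0.02² + 0.02² + 0.02² = 0.8100 + 0.0016 + 0.0004 + 0.0004 + 0.0004 = 0.8128
B_1 = 1 / 0.8128 = 1.2303
Σp_2ᵢ² = 0.33² + 0.02² + 0.38² + 0.09² + 0.18² = 0.1089 + 0.0004 + 0.1444 + 0.0081 + 0.0324 = 0.2942
B_2 = 1 / 0.2942 = 3.3990
Σp_4ᵢ² = 0.49² + 0.07² + 0.18² + 0.02² + 0.24² = 0.2401 + 0.0049 + 0.0324 + 0.0004 + 0.0576 = 0.3354
B_4 = 1 / 0.3354 = 2.9815
Highest B → broadest niche (most generalist): species 2 (B = 3.40).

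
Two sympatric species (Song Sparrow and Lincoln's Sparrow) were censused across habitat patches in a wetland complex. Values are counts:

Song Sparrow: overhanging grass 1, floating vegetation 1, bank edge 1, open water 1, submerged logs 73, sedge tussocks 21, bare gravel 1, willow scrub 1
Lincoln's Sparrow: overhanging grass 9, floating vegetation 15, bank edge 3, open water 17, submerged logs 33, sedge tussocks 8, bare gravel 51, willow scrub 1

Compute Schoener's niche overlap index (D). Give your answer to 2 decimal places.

Proportions for Song Sparrow (n=100): 1/100=0.0100, 1/100=0.0100, 1/100=0.0100, 1/100=0.0100, 73/100=0.7300, 21/100=0.2100, 1/100=0.0100, 1/100=0.0100
Proportions for Lincoln's Sparrow (n=137): 9/137=0.0657, 15/137=0.1095, 3/137=0.0219, 17/137=0.1241, 33/137=0.2409, 8/137=0.0584, 51/137=0.3723, 1/137=0.0073
Σ|p₁ᵢ − p₂ᵢ| = 0.0557 + 0.0995 + 0.0119 + 0.1141 + 0.4891 + 0.1516 + 0.3623 + 0.0027 = 1.2869
D = 1 − ½ × 1.2869 = 1 − 0.64345 = 0.35655

0.36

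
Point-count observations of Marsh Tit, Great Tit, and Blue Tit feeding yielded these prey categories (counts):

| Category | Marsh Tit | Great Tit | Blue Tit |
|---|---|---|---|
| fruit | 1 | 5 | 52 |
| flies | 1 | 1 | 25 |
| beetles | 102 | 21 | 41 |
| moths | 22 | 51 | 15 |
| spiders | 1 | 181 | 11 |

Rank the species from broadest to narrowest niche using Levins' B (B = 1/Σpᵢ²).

Blue Tit > Great Tit > Marsh Tit

Proportions for Marsh Tit (n=127): 1/127=0.0079, 1/127=0.0079, 102/127=0.8031, 22/127=0.1732, 1/127=0.0079
Proportions for Great Tit (n=259): 5/259=0.0193, 1/259=0.0039, 21/259=0.0811, 51/259=0.1969, 181/259=0.6988
Proportions for Blue Tit (n=144): 52/144=0.3611, 25/144=0.1736, 41/144=0.2847, 15/144=0.1042, 11/144=0.0764
Σp_Marsᵢ² = 0.0079² + 0.0079² + 0.8031² + 0.1732² + 0.0079² = 0.000062 + 0.000062 + 0.644970 + 0.029998 + 0.000062 = 0.675154
B_Mars = 1 / 0.675154 = 1.4811
Σp_Greaᵢ² = 0.0193² + 0.0039² + 0.0811² + 0.1969² + 0.6988² = 0.000372 + 0.000015 + 0.006577 + 0.038770 + 0.488321 = 0.534055
B_Grea = 1 / 0.534055 = 1.8725
Σp_Blueᵢ² = 0.3611² + 0.1736² + 0.2847² + 0.1042² + 0.0764² = 0.130393 + 0.030137 + 0.081054 + 0.010858 + 0.005837 = 0.258279
B_Blue = 1 / 0.258279 = 3.8718
Ranking by B (broadest → narrowest): Blue Tit (3.87) > Great Tit (1.87) > Marsh Tit (1.48)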